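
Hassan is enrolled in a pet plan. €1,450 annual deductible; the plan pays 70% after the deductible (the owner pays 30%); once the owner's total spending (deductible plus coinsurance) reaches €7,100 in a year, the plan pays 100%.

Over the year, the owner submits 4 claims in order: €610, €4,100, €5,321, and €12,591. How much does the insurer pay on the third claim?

€3,724.70

Bill 1, €610: fully absorbed by the deductible. Owner pays €610; OOP now €610. Plan pays €610 − €610 = €0.
Bill 2, €4,100: €840 to deductible, leaving €3,260; owner's 30% is €978. Owner pays €1,818; OOP now €2,428. Insurer: €4,100 − €1,818 = €2,282.
Bill 3, €5,321: deductible already satisfied, so owner's share is 30% × €5,321 = €1,596.30. Owner owes €1,596.30 (running OOP €4,024.30). Plan pays €5,321 − €1,596.30 = €3,724.70.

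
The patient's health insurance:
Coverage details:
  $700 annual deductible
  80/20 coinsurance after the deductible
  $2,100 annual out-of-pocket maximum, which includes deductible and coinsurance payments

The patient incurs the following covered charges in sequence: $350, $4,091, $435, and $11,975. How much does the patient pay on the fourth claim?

#1 ($350): entire amount goes to the deductible. Patient pays $350; OOP now $350.
#2 ($4,091): deductible takes $350, $3,741 remains; coinsurance $3,741 × 20% = $748.20. Cost to patient: $1,098.20. OOP to date $1,448.20.
#3 ($435): deductible already satisfied, so patient's share is 20% × $435 = $87. Cost to patient: $87. OOP to date $1,535.20.
#4 ($11,975): deductible already satisfied, so patient's share is 20% × $11,975 = $2,395. That would push OOP to $3,930.20, over the $2,100 cap, so patient pays $2,100 − $1,535.20 = $564.80.

$564.80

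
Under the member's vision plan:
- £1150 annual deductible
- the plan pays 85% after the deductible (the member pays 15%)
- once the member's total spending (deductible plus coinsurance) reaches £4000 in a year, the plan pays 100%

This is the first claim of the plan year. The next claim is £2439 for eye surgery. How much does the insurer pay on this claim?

Deductible not yet touched, so the first £1150 of the bill goes to the deductible.
The remaining £1289 (= £2439 − £1150) moves to coinsurance.
15% of £1289 = £193.35 falls to the member.
That puts the member's cost at £1150 + £193.35 = £1343.35 before any cap.
Year-to-date out-of-pocket becomes £0 + £1343.35 = £1343.35, still under the £4000 maximum, so no cap applies.
The insurer covers the remainder: £2439 − £1343.35 = £1095.65.

£1095.65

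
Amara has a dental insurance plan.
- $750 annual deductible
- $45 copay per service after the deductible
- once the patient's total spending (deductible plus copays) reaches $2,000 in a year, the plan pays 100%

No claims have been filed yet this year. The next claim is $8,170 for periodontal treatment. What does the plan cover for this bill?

$7,375

The full $750 deductible is still open; $750 of this bill applies to it.
After the $750 deductible portion, $8,170 − $750 = $7,420 is subject to the copay.
Copay on this service: $45.
Patient responsibility before any cap: $750 + $45 = $795.
Total out-of-pocket so far would be $0 + $795 = $795, below the $2,000 cap — no reduction.
The insurer covers the remainder: $8,170 − $795 = $7,375.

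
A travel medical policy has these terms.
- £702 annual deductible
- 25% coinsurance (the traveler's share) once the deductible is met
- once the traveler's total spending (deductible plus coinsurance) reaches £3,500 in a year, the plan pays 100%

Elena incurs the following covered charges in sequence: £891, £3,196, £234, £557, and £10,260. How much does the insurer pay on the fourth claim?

Bill 1, £891: £702 to deductible, leaving £189; traveler's 25% is £47.25. Traveler pays £749.25; OOP now £749.25. Insurer: £891 − £749.25 = £141.75.
Bill 2, £3,196: deductible met; 25% of £3,196 = £799. Cost to traveler: £799. OOP to date £1,548.25. Plan pays £3,196 − £799 = £2,397.
Bill 3, £234: deductible already satisfied, so traveler's share is 25% × £234 = £58.50. Cost to traveler: £58.50. OOP to date £1,606.75. Plan pays £234 − £58.50 = £175.50.
Bill 4, £557: 25% coinsurance on £557 = £139.25. Traveler pays £139.25; OOP now £1,746. Insurer: £557 − £139.25 = £417.75.

£417.75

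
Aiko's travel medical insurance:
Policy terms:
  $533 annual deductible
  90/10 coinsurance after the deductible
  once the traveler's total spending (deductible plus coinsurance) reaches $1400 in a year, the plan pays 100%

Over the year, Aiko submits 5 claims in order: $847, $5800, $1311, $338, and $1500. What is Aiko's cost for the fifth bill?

$90.70

Claim 1 ($847): $533 to deductible, leaving $314; coinsurance $314 × 10% = $31.40. Traveler pays $564.40; OOP now $564.40.
Claim 2 ($5800): 10% coinsurance on $5800 = $580. Cost to traveler: $580. OOP to date $1144.40.
Claim 3 ($1311): deductible already satisfied, so traveler's share is 10% × $1311 = $131.10. Cost to traveler: $131.10. OOP to date $1275.50.
Claim 4 ($338): deductible already satisfied, so traveler's share is 10% × $338 = $33.80. Traveler pays $33.80; OOP now $1309.30.
Claim 5 ($1500): 10% coinsurance on $1500 = $150. That would push OOP to $1459.30, over the $1400 cap, so traveler pays $1400 − $1309.30 = $90.70.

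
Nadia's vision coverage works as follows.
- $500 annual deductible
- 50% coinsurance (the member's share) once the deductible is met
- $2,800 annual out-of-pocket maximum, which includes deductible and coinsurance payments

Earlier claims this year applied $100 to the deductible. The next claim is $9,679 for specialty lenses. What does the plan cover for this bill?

$100 of the $500 deductible is already met, leaving $400.
That leaves $9,679 − $400 = $9,279 for coinsurance.
Coinsurance: $9,279 × 50% = $4,639.50.
Member responsibility before any cap: $400 + $4,639.50 = $5,039.50.
Adding $5,039.50 to the $100 already spent would give $5,139.50, which exceeds the $2,800 cap; the member pays just $2,800 − $100 = $2,700.
The insurer covers the remainder: $9,679 − $2,700 = $6,979.

$6,979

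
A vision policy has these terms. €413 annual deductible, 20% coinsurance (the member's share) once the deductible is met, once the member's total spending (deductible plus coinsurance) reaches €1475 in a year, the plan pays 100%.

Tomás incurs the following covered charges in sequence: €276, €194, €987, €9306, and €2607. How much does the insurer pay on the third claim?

€789.60

Claim 1 (€276): entire amount goes to the deductible. Cost to member: €276. OOP to date €276. Insurer: €276 − €276 = €0.
Claim 2 (€194): €137 finishes the deductible; €57 goes to coinsurance; 20% of €57 = €11.40. Member owes €148.40 (running OOP €424.40). Plan pays €194 − €148.40 = €45.60.
Claim 3 (€987): 20% coinsurance on €987 = €197.40. Member owes €197.40 (running OOP €621.80). Plan pays €987 − €197.40 = €789.60.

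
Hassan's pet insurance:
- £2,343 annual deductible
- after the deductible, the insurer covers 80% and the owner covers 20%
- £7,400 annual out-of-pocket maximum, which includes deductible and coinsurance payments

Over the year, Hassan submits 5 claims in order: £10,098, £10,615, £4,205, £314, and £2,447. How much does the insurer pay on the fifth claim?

£1,967.80

Claim 1 (£10,098): deductible takes £2,343, £7,755 remains; 20% of £7,755 = £1,551. Owner owes £3,894 (running OOP £3,894). Insurer: £10,098 − £3,894 = £6,204.
Claim 2 (£10,615): 20% coinsurance on £10,615 = £2,123. Cost to owner: £2,123. OOP to date £6,017. Insurer: £10,615 − £2,123 = £8,492.
Claim 3 (£4,205): deductible met; 20% of £4,205 = £841. Owner owes £841 (running OOP £6,858). Insurer: £4,205 − £841 = £3,364.
Claim 4 (£314): deductible already satisfied, so owner's share is 20% × £314 = £62.80. Owner pays £62.80; OOP now £6,920.80. Insurer: £314 − £62.80 = £251.20.
Claim 5 (£2,447): 20% coinsurance on £2,447 = £489.40. That would push OOP to £7,410.20, over the £7,400 cap, so owner pays £7,400 − £6,920.80 = £479.20. Plan pays £2,447 − £479.20 = £1,967.80.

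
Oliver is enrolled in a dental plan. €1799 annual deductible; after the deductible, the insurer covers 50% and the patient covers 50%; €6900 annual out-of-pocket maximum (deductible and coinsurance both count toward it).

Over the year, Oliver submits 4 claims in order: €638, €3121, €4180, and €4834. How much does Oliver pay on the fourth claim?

€2031

Claim 1 (€638): all of it applies to the deductible. Cost to patient: €638. OOP to date €638.
Claim 2 (€3121): €1161 to deductible, leaving €1960; 50% of €1960 = €980. Cost to patient: €2141. OOP to date €2779.
Claim 3 (€4180): deductible already satisfied, so patient's share is 50% × €4180 = €2090. Patient owes €2090 (running OOP €4869).
Claim 4 (€4834): deductible already satisfied, so patient's share is 50% × €4834 = €2417. That would push OOP to €7286, over the €6900 cap, so patient pays €6900 − €4869 = €2031.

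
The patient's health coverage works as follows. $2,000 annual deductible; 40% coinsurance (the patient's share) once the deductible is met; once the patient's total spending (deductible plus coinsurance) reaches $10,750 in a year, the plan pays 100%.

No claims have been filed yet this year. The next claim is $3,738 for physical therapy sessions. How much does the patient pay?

The full $2,000 deductible is still open; $2,000 of this bill applies to it.
That leaves $3,738 − $2,000 = $1,738 for coinsurance.
Patient's 40% share of $1,738 is $695.20.
That puts the patient's cost at $2,000 + $695.20 = $2,695.20 before any cap.
Total out-of-pocket so far would be $0 + $2,695.20 = $2,695.20, below the $10,750 cap — no reduction.

$2,695.20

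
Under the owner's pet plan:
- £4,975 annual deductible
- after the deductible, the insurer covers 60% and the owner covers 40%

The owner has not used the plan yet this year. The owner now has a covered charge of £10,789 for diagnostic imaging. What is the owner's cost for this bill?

£7,300.60

Deductible not yet touched, so the first £4,975 of the bill goes to the deductible.
After the £4,975 deductible portion, £10,789 − £4,975 = £5,814 is subject to coinsurance.
40% of £5,814 = £2,325.60 falls to the owner.
Owner responsibility: £4,975 + £2,325.60 = £7,300.60.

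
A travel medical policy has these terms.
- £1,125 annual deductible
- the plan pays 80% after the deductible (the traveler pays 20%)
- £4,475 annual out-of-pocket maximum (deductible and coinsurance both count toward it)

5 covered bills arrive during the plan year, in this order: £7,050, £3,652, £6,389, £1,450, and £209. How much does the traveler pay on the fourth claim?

#1 (£7,050): deductible takes £1,125, £5,925 remains; 20% of £5,925 = £1,185. Cost to traveler: £2,310. OOP to date £2,310.
#2 (£3,652): deductible met; 20% of £3,652 = £730.40. Traveler owes £730.40 (running OOP £3,040.40).
#3 (£6,389): deductible already satisfied, so traveler's share is 20% × £6,389 = £1,277.80. Traveler owes £1,277.80 (running OOP £4,318.20).
#4 (£1,450): deductible met; 20% of £1,450 = £290. OOP would hit £4,608.20 > £4,475, so the cap limits the traveler to £4,475 − £4,318.20 = £156.80.

£156.80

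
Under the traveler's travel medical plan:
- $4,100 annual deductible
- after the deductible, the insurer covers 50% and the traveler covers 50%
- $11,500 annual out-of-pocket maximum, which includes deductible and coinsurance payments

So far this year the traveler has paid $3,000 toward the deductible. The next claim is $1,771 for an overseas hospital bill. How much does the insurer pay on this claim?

$335.50

$3,000 of the $4,100 deductible is already met, leaving $1,100.
That leaves $1,771 − $1,100 = $671 for coinsurance.
Traveler's 50% share of $671 is $335.50.
Traveler responsibility before any cap: $1,100 + $335.50 = $1,435.50.
Cumulative spending $3,000 + $1,435.50 = $4,435.50 stays under the $11,500 maximum.
The plan picks up $1,771 − $1,435.50 = $335.50.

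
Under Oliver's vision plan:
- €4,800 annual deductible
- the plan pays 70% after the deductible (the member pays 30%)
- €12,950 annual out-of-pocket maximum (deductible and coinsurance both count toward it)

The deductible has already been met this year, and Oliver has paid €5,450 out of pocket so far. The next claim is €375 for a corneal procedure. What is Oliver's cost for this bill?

The deductible is already satisfied, so the full bill goes to coinsurance.
Coinsurance: €375 × 30% = €112.50.
Year-to-date out-of-pocket becomes €5,450 + €112.50 = €5,562.50, still under the €12,950 maximum, so no cap applies.

€112.50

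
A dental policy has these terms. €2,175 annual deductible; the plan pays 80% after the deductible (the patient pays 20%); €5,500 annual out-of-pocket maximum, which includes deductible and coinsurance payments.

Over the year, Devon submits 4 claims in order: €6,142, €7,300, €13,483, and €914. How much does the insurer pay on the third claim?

Claim 1 (€6,142): deductible takes €2,175, €3,967 remains; coinsurance €3,967 × 20% = €793.40. Patient pays €2,968.40; OOP now €2,968.40. Insurer: €6,142 − €2,968.40 = €3,173.60.
Claim 2 (€7,300): 20% coinsurance on €7,300 = €1,460. Patient pays €1,460; OOP now €4,428.40. Insurer: €7,300 − €1,460 = €5,840.
Claim 3 (€13,483): deductible already satisfied, so patient's share is 20% × €13,483 = €2,696.60. That would push OOP to €7,125, over the €5,500 cap, so patient pays €5,500 − €4,428.40 = €1,071.60. Plan pays €13,483 − €1,071.60 = €12,411.40.

€12,411.40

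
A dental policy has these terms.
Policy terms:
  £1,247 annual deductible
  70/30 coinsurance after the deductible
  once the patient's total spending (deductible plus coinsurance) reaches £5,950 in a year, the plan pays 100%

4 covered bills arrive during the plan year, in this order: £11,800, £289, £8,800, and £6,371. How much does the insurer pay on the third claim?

£7,349.60

Claim 1 — £11,800: £1,247 finishes the deductible; £10,553 goes to coinsurance; patient's 30% is £3,165.90. Cost to patient: £4,412.90. OOP to date £4,412.90. Plan pays £11,800 − £4,412.90 = £7,387.10.
Claim 2 — £289: deductible already satisfied, so patient's share is 30% × £289 = £86.70. Patient pays £86.70; OOP now £4,499.60. Plan pays £289 − £86.70 = £202.30.
Claim 3 — £8,800: deductible already satisfied, so patient's share is 30% × £8,800 = £2,640. That would push OOP to £7,139.60, over the £5,950 cap, so patient pays £5,950 − £4,499.60 = £1,450.40. Plan pays £8,800 − £1,450.40 = £7,349.60.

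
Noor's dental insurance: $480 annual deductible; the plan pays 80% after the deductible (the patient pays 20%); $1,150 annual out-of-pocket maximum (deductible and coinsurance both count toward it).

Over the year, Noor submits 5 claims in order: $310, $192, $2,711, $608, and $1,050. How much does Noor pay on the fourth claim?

$121.60

Claim 1 — $310: all of it applies to the deductible. Patient owes $310 (running OOP $310).
Claim 2 — $192: deductible takes $170, $22 remains; 20% of $22 = $4.40. Cost to patient: $174.40. OOP to date $484.40.
Claim 3 — $2,711: deductible met; 20% of $2,711 = $542.20. Patient pays $542.20; OOP now $1,026.60.
Claim 4 — $608: 20% coinsurance on $608 = $121.60. Cost to patient: $121.60. OOP to date $1,148.20.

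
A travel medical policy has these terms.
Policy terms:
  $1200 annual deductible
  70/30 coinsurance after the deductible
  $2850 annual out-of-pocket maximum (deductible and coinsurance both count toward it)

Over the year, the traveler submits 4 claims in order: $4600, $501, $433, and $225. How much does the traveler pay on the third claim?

$129.90

Bill 1, $4600: deductible takes $1200, $3400 remains; coinsurance $3400 × 30% = $1020. Cost to traveler: $2220. OOP to date $2220.
Bill 2, $501: deductible already satisfied, so traveler's share is 30% × $501 = $150.30. Traveler pays $150.30; OOP now $2370.30.
Bill 3, $433: 30% coinsurance on $433 = $129.90. Traveler owes $129.90 (running OOP $2500.20).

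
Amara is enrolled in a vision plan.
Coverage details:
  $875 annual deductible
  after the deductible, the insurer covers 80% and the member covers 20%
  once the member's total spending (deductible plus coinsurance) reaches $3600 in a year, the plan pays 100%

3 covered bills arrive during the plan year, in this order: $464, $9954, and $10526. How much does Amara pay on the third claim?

$816.40

#1 ($464): entire amount goes to the deductible. Member owes $464 (running OOP $464).
#2 ($9954): deductible takes $411, $9543 remains; coinsurance $9543 × 20% = $1908.60. Member pays $2319.60; OOP now $2783.60.
#3 ($10526): deductible met; 20% of $10526 = $2105.20. Adding that to $2783.60 gives $4888.80, past the $3600 cap; member pays only $3600 − $2783.60 = $816.40.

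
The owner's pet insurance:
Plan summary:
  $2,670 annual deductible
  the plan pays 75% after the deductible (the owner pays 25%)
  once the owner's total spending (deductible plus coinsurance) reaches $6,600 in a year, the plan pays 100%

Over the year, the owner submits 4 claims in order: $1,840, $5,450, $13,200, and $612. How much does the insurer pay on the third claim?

$10,425

Claim 1 ($1,840): entire amount goes to the deductible. Owner pays $1,840; OOP now $1,840. Insurer: $1,840 − $1,840 = $0.
Claim 2 ($5,450): deductible takes $830, $4,620 remains; owner's 25% is $1,155. Owner pays $1,985; OOP now $3,825. Plan pays $5,450 − $1,985 = $3,465.
Claim 3 ($13,200): deductible already satisfied, so owner's share is 25% × $13,200 = $3,300. That would push OOP to $7,125, over the $6,600 cap, so owner pays $6,600 − $3,825 = $2,775. Insurer: $13,200 − $2,775 = $10,425.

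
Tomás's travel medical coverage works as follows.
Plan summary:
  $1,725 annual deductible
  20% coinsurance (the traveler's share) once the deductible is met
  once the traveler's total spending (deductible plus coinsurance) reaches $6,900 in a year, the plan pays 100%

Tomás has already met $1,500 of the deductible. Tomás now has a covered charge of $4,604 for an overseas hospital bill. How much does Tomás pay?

$1,500 of the $1,725 deductible is already met, leaving $225.
The remaining $4,379 (= $4,604 − $225) moves to coinsurance.
Coinsurance: $4,379 × 20% = $875.80.
That puts the traveler's cost at $225 + $875.80 = $1,100.80 before any cap.
Total out-of-pocket so far would be $1,500 + $1,100.80 = $2,600.80, below the $6,900 cap — no reduction.

$1,100.80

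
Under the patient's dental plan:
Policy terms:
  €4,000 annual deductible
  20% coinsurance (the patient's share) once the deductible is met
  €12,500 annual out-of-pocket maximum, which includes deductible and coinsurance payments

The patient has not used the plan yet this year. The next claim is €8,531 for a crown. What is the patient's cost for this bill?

Deductible not yet touched, so the first €4,000 of the bill goes to the deductible.
The remaining €4,531 (= €8,531 − €4,000) moves to coinsurance.
Patient's 20% share of €4,531 is €906.20.
Patient responsibility before any cap: €4,000 + €906.20 = €4,906.20.
Cumulative spending €0 + €4,906.20 = €4,906.20 stays under the €12,500 maximum.

€4,906.20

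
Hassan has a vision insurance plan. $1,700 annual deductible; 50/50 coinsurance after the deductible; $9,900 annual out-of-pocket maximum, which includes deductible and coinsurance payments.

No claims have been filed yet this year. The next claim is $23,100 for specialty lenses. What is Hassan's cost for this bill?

Deductible not yet touched, so the first $1,700 of the bill goes to the deductible.
The remaining $21,400 (= $23,100 − $1,700) moves to coinsurance.
50% of $21,400 = $10,700 falls to the member.
So the member owes $1,700 + $10,700 = $12,400 before any cap.
Adding $12,400 to the $0 already spent would give $12,400, which exceeds the $9,900 cap; the member pays just $9,900 − $0 = $9,900.

$9,900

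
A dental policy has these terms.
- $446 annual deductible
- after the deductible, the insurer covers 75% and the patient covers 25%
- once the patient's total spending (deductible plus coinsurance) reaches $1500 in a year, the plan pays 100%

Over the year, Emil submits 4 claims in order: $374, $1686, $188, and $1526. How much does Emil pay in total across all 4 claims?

Claim 1 — $374: fully absorbed by the deductible. Patient pays $374; OOP now $374.
Claim 2 — $1686: $72 finishes the deductible; $1614 goes to coinsurance; coinsurance $1614 × 25% = $403.50. Patient owes $475.50 (running OOP $849.50).
Claim 3 — $188: deductible already satisfied, so patient's share is 25% × $188 = $47. Patient pays $47; OOP now $896.50.
Claim 4 — $1526: deductible met; 25% of $1526 = $381.50. Cost to patient: $381.50. OOP to date $1278.
Summing the patient's payments: $374 + $475.50 + $47 + $381.50 = $1278.

$1278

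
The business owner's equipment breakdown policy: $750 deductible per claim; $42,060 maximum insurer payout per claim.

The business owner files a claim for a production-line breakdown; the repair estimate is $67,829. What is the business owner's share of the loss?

Subtract the deductible: $67,829 − $750 = $67,079.
The $42,060 per-incident cap binds; insurer pays $42,060.
The business owner bears the rest of the original loss: $67,829 − $42,060 = $25,769.

$25,769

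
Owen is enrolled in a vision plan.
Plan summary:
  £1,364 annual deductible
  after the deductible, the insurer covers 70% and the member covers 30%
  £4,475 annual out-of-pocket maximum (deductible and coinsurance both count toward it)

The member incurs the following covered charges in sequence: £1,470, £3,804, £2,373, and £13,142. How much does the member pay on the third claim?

£711.90

Claim 1 — £1,470: £1,364 to deductible, leaving £106; member's 30% is £31.80. Cost to member: £1,395.80. OOP to date £1,395.80.
Claim 2 — £3,804: deductible met; 30% of £3,804 = £1,141.20. Member pays £1,141.20; OOP now £2,537.
Claim 3 — £2,373: deductible met; 30% of £2,373 = £711.90. Cost to member: £711.90. OOP to date £3,248.90.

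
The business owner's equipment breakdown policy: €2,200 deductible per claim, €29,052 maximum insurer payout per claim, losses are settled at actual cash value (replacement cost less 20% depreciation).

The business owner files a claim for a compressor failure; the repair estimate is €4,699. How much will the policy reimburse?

€1,559.20

Actual cash value after 20% depreciation: €4,699 × 80% = €3,759.20.
Subtract the deductible: €3,759.20 − €2,200 = €1,559.20.
€1,559.20 is within the €29,052 limit, so the insurer pays €1,559.20.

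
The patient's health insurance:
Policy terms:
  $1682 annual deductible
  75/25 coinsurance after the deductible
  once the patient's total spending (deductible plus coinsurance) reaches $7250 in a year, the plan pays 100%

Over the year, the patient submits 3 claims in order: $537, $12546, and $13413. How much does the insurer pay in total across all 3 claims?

Claim 1 — $537: fully absorbed by the deductible. Patient owes $537 (running OOP $537). Insurer: $537 − $537 = $0.
Claim 2 — $12546: deductible takes $1145, $11401 remains; 25% of $11401 = $2850.25. Patient owes $3995.25 (running OOP $4532.25). Plan pays $12546 − $3995.25 = $8550.75.
Claim 3 — $13413: deductible met; 25% of $13413 = $3353.25. That would push OOP to $7885.50, over the $7250 cap, so patient pays $7250 − $4532.25 = $2717.75. Insurer: $13413 − $2717.75 = $10695.25.
Insurer total: $0 + $8550.75 + $10695.25 = $19246.

$19246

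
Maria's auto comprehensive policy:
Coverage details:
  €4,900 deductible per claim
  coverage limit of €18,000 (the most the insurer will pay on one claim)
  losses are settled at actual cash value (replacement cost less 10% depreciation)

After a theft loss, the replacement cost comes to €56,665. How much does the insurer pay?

€18,000

At 10% depreciation, ACV = €56,665 − €5,666.50 = €50,998.50.
Less the €4,900 deductible: €50,998.50 − €4,900 = €46,098.50.
The €18,000 per-incident cap binds; insurer pays €18,000.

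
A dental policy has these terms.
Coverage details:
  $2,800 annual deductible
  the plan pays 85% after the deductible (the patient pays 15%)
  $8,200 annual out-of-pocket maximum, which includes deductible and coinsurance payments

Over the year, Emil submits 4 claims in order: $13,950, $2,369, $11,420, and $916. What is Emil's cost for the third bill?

Bill 1, $13,950: $2,800 finishes the deductible; $11,150 goes to coinsurance; coinsurance $11,150 × 15% = $1,672.50. Cost to patient: $4,472.50. OOP to date $4,472.50.
Bill 2, $2,369: 15% coinsurance on $2,369 = $355.35. Cost to patient: $355.35. OOP to date $4,827.85.
Bill 3, $11,420: deductible already satisfied, so patient's share is 15% × $11,420 = $1,713. Patient pays $1,713; OOP now $6,540.85.

$1,713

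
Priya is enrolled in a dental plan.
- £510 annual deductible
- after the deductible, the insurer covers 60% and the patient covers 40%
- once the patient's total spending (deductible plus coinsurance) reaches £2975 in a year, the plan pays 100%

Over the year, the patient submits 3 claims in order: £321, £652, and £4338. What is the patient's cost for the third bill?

£1735.20

Claim 1 (£321): fully absorbed by the deductible. Cost to patient: £321. OOP to date £321.
Claim 2 (£652): £189 to deductible, leaving £463; coinsurance £463 × 40% = £185.20. Patient owes £374.20 (running OOP £695.20).
Claim 3 (£4338): deductible already satisfied, so patient's share is 40% × £4338 = £1735.20. Patient pays £1735.20; OOP now £2430.40.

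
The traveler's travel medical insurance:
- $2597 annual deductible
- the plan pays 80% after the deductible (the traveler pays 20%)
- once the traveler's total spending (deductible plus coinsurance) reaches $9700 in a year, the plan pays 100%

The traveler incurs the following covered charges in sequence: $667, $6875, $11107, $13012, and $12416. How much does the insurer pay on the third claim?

#1 ($667): fully absorbed by the deductible. Cost to traveler: $667. OOP to date $667. Insurer: $667 − $667 = $0.
#2 ($6875): $1930 to deductible, leaving $4945; 20% of $4945 = $989. Traveler owes $2919 (running OOP $3586). Plan pays $6875 − $2919 = $3956.
#3 ($11107): deductible already satisfied, so traveler's share is 20% × $11107 = $2221.40. Cost to traveler: $2221.40. OOP to date $5807.40. Insurer: $11107 − $2221.40 = $8885.60.

$8885.60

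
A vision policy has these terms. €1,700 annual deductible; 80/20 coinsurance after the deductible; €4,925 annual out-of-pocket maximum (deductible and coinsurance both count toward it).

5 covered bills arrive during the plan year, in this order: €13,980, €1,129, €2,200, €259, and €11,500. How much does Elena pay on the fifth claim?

Claim 1 — €13,980: €1,700 finishes the deductible; €12,280 goes to coinsurance; 20% of €12,280 = €2,456. Cost to member: €4,156. OOP to date €4,156.
Claim 2 — €1,129: deductible already satisfied, so member's share is 20% × €1,129 = €225.80. Cost to member: €225.80. OOP to date €4,381.80.
Claim 3 — €2,200: 20% coinsurance on €2,200 = €440. Member pays €440; OOP now €4,821.80.
Claim 4 — €259: 20% coinsurance on €259 = €51.80. Member owes €51.80 (running OOP €4,873.60).
Claim 5 — €11,500: 20% coinsurance on €11,500 = €2,300. Adding that to €4,873.60 gives €7,173.60, past the €4,925 cap; member pays only €4,925 − €4,873.60 = €51.40.

€51.40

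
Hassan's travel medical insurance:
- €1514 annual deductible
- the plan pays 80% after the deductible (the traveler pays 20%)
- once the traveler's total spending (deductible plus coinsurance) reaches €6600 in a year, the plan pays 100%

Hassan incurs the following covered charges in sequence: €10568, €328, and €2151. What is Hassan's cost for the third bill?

Bill 1, €10568: deductible takes €1514, €9054 remains; 20% of €9054 = €1810.80. Cost to traveler: €3324.80. OOP to date €3324.80.
Bill 2, €328: deductible met; 20% of €328 = €65.60. Cost to traveler: €65.60. OOP to date €3390.40.
Bill 3, €2151: deductible already satisfied, so traveler's share is 20% × €2151 = €430.20. Cost to traveler: €430.20. OOP to date €3820.60.

€430.20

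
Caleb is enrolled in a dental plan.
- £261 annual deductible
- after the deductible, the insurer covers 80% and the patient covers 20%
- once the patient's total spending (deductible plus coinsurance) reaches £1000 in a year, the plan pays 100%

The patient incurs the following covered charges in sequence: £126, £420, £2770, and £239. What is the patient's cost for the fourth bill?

#1 (£126): all of it applies to the deductible. Patient pays £126; OOP now £126.
#2 (£420): £135 to deductible, leaving £285; 20% of £285 = £57. Patient owes £192 (running OOP £318).
#3 (£2770): deductible already satisfied, so patient's share is 20% × £2770 = £554. Patient owes £554 (running OOP £872).
#4 (£239): deductible already satisfied, so patient's share is 20% × £239 = £47.80. Cost to patient: £47.80. OOP to date £919.80.

£47.80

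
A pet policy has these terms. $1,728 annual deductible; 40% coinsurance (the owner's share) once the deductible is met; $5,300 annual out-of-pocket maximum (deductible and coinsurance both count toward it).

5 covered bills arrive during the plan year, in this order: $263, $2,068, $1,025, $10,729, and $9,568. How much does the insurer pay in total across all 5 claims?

$18,353

Claim 1 ($263): fully absorbed by the deductible. Cost to owner: $263. OOP to date $263. Plan pays $263 − $263 = $0.
Claim 2 ($2,068): deductible takes $1,465, $603 remains; 40% of $603 = $241.20. Owner owes $1,706.20 (running OOP $1,969.20). Insurer: $2,068 − $1,706.20 = $361.80.
Claim 3 ($1,025): deductible already satisfied, so owner's share is 40% × $1,025 = $410. Owner pays $410; OOP now $2,379.20. Plan pays $1,025 − $410 = $615.
Claim 4 ($10,729): deductible met; 40% of $10,729 = $4,291.60. That would push OOP to $6,670.80, over the $5,300 cap, so owner pays $5,300 − $2,379.20 = $2,920.80. Insurer: $10,729 − $2,920.80 = $7,808.20.
Claim 5 ($9,568): 40% coinsurance on $9,568 = $3,827.20. That would push OOP to $9,127.20, over the $5,300 cap, so owner pays $5,300 − $5,300 = $0. Insurer: $9,568 − $0 = $9,568.
Insurer total: $0 + $361.80 + $615 + $7,808.20 + $9,568 = $18,353.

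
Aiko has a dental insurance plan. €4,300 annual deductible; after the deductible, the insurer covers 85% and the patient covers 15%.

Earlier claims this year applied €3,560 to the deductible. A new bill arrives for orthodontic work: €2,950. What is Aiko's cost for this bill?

€1,071.50

€3,560 of the €4,300 deductible is already met, leaving €740.
After the €740 deductible portion, €2,950 − €740 = €2,210 is subject to coinsurance.
Coinsurance: €2,210 × 15% = €331.50.
So the patient owes €740 + €331.50 = €1,071.50.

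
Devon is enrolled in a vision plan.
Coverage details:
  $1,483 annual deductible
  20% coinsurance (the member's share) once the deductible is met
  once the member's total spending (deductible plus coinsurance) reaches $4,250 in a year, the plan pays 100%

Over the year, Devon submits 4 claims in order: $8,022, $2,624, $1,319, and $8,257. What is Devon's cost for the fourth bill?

$670.60

Claim 1 ($8,022): deductible takes $1,483, $6,539 remains; 20% of $6,539 = $1,307.80. Member owes $2,790.80 (running OOP $2,790.80).
Claim 2 ($2,624): deductible already satisfied, so member's share is 20% × $2,624 = $524.80. Member pays $524.80; OOP now $3,315.60.
Claim 3 ($1,319): deductible met; 20% of $1,319 = $263.80. Member owes $263.80 (running OOP $3,579.40).
Claim 4 ($8,257): 20% coinsurance on $8,257 = $1,651.40. Adding that to $3,579.40 gives $5,230.80, past the $4,250 cap; member pays only $4,250 − $3,579.40 = $670.60.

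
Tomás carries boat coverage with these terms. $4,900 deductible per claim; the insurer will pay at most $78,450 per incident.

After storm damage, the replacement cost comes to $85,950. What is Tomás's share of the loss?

After the deductible, $85,950 − $4,900 = $81,050 remains.
$81,050 exceeds the $78,450 limit, so the insurer pays the limit: $78,450.
Out of pocket: $85,950 − $78,450 = $7,500.

$7,500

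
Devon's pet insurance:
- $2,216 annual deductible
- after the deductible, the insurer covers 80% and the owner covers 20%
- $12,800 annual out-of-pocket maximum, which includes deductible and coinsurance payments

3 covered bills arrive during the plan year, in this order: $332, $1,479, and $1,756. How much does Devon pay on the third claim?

Claim 1 ($332): fully absorbed by the deductible. Owner pays $332; OOP now $332.
Claim 2 ($1,479): all of it applies to the deductible. Owner pays $1,479; OOP now $1,811.
Claim 3 ($1,756): deductible takes $405, $1,351 remains; coinsurance $1,351 × 20% = $270.20. Owner owes $675.20 (running OOP $2,486.20).

$675.20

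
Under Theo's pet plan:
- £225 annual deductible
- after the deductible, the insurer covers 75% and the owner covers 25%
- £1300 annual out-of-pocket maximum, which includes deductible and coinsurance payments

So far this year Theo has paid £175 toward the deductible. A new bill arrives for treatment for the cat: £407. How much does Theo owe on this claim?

£175 of the £225 deductible is already met, leaving £50.
The remaining £357 (= £407 − £50) moves to coinsurance.
Coinsurance: £357 × 25% = £89.25.
Owner responsibility before any cap: £50 + £89.25 = £139.25.
Cumulative spending £175 + £139.25 = £314.25 stays under the £1300 maximum.

£139.25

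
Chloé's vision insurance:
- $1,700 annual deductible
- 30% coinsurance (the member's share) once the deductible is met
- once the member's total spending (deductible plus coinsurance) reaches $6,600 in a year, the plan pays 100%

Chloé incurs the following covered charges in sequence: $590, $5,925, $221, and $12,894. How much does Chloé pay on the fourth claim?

Claim 1 ($590): all of it applies to the deductible. Member pays $590; OOP now $590.
Claim 2 ($5,925): deductible takes $1,110, $4,815 remains; 30% of $4,815 = $1,444.50. Cost to member: $2,554.50. OOP to date $3,144.50.
Claim 3 ($221): 30% coinsurance on $221 = $66.30. Member owes $66.30 (running OOP $3,210.80).
Claim 4 ($12,894): deductible met; 30% of $12,894 = $3,868.20. OOP would hit $7,079 > $6,600, so the cap limits the member to $6,600 − $3,210.80 = $3,389.20.

$3,389.20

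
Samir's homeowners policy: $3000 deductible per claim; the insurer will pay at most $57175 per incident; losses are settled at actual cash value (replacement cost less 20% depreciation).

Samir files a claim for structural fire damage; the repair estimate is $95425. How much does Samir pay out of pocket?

Depreciate 20%: the covered value is $95425 × 0.8 = $76340.
Subtract the deductible: $76340 − $3000 = $73340.
Since $73340 > $57175, the payout is capped at $57175.
The homeowner bears the rest of the original loss: $95425 − $57175 = $38250.

$38250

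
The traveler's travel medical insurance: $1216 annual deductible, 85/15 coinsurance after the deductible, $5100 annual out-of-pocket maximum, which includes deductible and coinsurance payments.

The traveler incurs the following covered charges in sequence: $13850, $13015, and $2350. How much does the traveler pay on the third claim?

$36.65

#1 ($13850): deductible takes $1216, $12634 remains; traveler's 15% is $1895.10. Traveler pays $3111.10; OOP now $3111.10.
#2 ($13015): 15% coinsurance on $13015 = $1952.25. Cost to traveler: $1952.25. OOP to date $5063.35.
#3 ($2350): 15% coinsurance on $2350 = $352.50. That would push OOP to $5415.85, over the $5100 cap, so traveler pays $5100 − $5063.35 = $36.65.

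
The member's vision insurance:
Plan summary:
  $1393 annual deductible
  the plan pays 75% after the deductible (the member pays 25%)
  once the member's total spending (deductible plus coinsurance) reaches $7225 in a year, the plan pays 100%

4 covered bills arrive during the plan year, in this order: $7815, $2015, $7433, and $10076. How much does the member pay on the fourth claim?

Claim 1 — $7815: deductible takes $1393, $6422 remains; member's 25% is $1605.50. Member owes $2998.50 (running OOP $2998.50).
Claim 2 — $2015: deductible already satisfied, so member's share is 25% × $2015 = $503.75. Cost to member: $503.75. OOP to date $3502.25.
Claim 3 — $7433: deductible met; 25% of $7433 = $1858.25. Member pays $1858.25; OOP now $5360.50.
Claim 4 — $10076: deductible already satisfied, so member's share is 25% × $10076 = $2519. That would push OOP to $7879.50, over the $7225 cap, so member pays $7225 − $5360.50 = $1864.50.

$1864.50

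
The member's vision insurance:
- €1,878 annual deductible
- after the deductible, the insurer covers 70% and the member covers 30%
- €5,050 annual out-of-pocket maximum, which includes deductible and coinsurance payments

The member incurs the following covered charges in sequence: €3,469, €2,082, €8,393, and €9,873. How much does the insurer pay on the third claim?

Bill 1, €3,469: deductible takes €1,878, €1,591 remains; member's 30% is €477.30. Member pays €2,355.30; OOP now €2,355.30. Insurer: €3,469 − €2,355.30 = €1,113.70.
Bill 2, €2,082: deductible met; 30% of €2,082 = €624.60. Member pays €624.60; OOP now €2,979.90. Plan pays €2,082 − €624.60 = €1,457.40.
Bill 3, €8,393: 30% coinsurance on €8,393 = €2,517.90. OOP would hit €5,497.80 > €5,050, so the cap limits the member to €5,050 − €2,979.90 = €2,070.10. Insurer: €8,393 − €2,070.10 = €6,322.90.

€6,322.90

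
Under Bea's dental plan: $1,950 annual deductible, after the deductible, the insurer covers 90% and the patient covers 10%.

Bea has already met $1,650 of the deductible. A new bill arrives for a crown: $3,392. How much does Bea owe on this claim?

$609.20

Deductible still to meet: $1,950 − $1,650 = $300.
After the $300 deductible portion, $3,392 − $300 = $3,092 is subject to coinsurance.
10% of $3,092 = $309.20 falls to the patient.
So the patient owes $300 + $309.20 = $609.20.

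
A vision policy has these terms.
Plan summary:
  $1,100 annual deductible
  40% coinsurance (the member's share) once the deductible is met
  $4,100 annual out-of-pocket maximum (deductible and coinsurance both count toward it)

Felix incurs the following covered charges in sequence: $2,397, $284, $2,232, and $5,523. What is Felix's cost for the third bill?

Claim 1 ($2,397): $1,100 to deductible, leaving $1,297; coinsurance $1,297 × 40% = $518.80. Member pays $1,618.80; OOP now $1,618.80.
Claim 2 ($284): 40% coinsurance on $284 = $113.60. Member pays $113.60; OOP now $1,732.40.
Claim 3 ($2,232): deductible met; 40% of $2,232 = $892.80. Member owes $892.80 (running OOP $2,625.20).

$892.80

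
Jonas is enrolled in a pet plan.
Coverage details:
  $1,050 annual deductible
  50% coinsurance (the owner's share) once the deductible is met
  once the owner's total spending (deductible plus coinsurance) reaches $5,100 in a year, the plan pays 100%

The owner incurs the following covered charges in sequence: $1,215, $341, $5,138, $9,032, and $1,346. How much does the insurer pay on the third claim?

Bill 1, $1,215: deductible takes $1,050, $165 remains; 50% of $165 = $82.50. Owner owes $1,132.50 (running OOP $1,132.50). Plan pays $1,215 − $1,132.50 = $82.50.
Bill 2, $341: deductible already satisfied, so owner's share is 50% × $341 = $170.50. Cost to owner: $170.50. OOP to date $1,303. Plan pays $341 − $170.50 = $170.50.
Bill 3, $5,138: deductible met; 50% of $5,138 = $2,569. Cost to owner: $2,569. OOP to date $3,872. Insurer: $5,138 − $2,569 = $2,569.

$2,569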